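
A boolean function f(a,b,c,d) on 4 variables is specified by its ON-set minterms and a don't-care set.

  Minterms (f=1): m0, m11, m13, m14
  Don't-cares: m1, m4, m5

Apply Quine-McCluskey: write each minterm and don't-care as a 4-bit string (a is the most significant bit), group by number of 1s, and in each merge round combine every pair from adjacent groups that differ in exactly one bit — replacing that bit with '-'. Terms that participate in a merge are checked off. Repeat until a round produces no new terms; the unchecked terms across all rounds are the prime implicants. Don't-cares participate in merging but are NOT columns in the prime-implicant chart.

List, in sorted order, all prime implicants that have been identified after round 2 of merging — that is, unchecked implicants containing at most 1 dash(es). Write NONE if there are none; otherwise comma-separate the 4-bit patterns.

size-2^0 implicants → 0000(✓)  0001(✓)  0100(✓)  0101(✓)  1011  1101(✓)  1110
size-2^1 implicants → -101  0-00(✓)  0-01(✓)  000-(✓)  010-(✓)
size-2^2 implicants → 0-0-
Unchecked terms (primes): -101, 0-0-, 1011, 1110

-101, 1011, 1110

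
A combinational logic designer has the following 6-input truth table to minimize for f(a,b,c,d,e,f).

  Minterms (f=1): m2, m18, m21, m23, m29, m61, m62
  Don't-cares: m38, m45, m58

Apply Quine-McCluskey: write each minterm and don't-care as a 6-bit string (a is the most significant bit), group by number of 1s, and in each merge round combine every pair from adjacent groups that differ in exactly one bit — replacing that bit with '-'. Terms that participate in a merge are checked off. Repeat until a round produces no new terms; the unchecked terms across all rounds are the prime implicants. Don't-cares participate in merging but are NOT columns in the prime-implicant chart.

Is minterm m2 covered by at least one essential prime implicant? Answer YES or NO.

YES

[col 0] 000010*, 010010*, 010101*, 010111*, 011101*, 100110, 101101*, 111010*, 111101*, 111110*
[col 1] -11101, 0-0010, 01-101, 0101-1, 1-1101, 111-10
Prime implicants: -11101, 0-0010, 01-101, 0101-1, 1-1101, 100110, 111-10
PI chart (minterm → PIs covering it):
  2 | 0-0010  (sole → essential)
  18 | 0-0010  (sole → essential)
  21 | 01-101,0101-1
  23 | 0101-1  (sole → essential)
  29 | -11101,01-101
  61 | -11101,1-1101
  62 | 111-10  (sole → essential)
Essential prime implicants: 0-0010, 0101-1, 111-10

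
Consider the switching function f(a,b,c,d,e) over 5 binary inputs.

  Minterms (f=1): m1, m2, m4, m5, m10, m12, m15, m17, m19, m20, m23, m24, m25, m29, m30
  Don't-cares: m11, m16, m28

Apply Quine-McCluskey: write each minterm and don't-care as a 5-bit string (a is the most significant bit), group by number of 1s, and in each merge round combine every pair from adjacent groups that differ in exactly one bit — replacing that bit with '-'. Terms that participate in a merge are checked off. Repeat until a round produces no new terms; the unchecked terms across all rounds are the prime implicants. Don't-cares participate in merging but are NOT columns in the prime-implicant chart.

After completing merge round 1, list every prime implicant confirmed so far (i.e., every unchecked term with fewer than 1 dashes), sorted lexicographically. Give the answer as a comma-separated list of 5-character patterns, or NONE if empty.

NONE

Round 0: 00001✓ 00010✓ 00100✓ 00101✓ 01010✓ 01011✓ 01100✓ 01111✓ 10000✓ 10001✓ 10011✓ 10100✓ 10111✓ 11000✓ 11001✓ 11100✓ 11101✓ 11110✓
Round 1: -0001 -0100✓ -1100✓ 0-010 0-100✓ 00-01 0010- 01-11 0101- 1-000✓ 1-001✓ 1-100✓ 10-00✓ 10-11 100-1 1000-✓ 11-00✓ 11-01✓ 1100-✓ 111-0 1110-✓
Round 2: --100 1--00 1-00- 11-0-
PIs = {--100, -0001, 0-010, 00-01, 0010-, 01-11, 0101-, 1--00, 1-00-, 10-11, 100-1, 11-0-, 111-0}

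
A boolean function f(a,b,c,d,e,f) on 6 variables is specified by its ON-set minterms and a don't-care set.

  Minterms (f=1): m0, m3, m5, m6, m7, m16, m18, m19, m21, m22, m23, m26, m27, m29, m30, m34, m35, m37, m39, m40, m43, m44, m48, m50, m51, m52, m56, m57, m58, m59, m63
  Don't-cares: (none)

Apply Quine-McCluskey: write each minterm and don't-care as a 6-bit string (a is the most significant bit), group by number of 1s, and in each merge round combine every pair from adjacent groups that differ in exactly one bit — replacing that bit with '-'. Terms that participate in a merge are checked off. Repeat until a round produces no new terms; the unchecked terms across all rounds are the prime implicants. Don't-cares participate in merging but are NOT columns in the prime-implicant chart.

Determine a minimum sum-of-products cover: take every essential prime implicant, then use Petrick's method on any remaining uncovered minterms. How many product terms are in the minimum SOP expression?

size-2^0 implicants → 000000(✓)  000011(✓)  000101(✓)  000110(✓)  000111(✓)  010000(✓)  010010(✓)  010011(✓)  010101(✓)  010110(✓)  010111(✓)  011010(✓)  011011(✓)  011101(✓)  011110(✓)  100010(✓)  100011(✓)  100101(✓)  100111(✓)  101000(✓)  101011(✓)  101100(✓)  110000(✓)  110010(✓)  110011(✓)  110100(✓)  111000(✓)  111001(✓)  111010(✓)  111011(✓)  111111(✓)
size-2^1 implicants → -00011(✓)  -00101(✓)  -00111(✓)  -10000(✓)  -10010(✓)  -10011(✓)  -11010(✓)  -11011(✓)  0-0000  0-0011(✓)  0-0101(✓)  0-0110(✓)  0-0111(✓)  000-11(✓)  0001-1(✓)  00011-(✓)  01-010(✓)  01-011(✓)  01-101  01-110(✓)  010-10(✓)  010-11(✓)  0100-0(✓)  01001-(✓)  0101-1(✓)  01011-(✓)  011-10(✓)  01101-(✓)  1-0010(✓)  1-0011(✓)  1-1000  1-1011(✓)  10-011(✓)  100-11(✓)  10001-(✓)  1001-1(✓)  101-00  11-000(✓)  11-010(✓)  11-011(✓)  110-00  1100-0(✓)  11001-(✓)  111-11  1110-0(✓)  1110-1(✓)  11100-(✓)  11101-(✓)
size-2^2 implicants → --0011  -00-11  -001-1  -1-010(✓)  -1-011(✓)  -100-0  -1001-(✓)  -1101-(✓)  0-0-11  0-01-1  0-011-  01--10  01-01-(✓)  010-1-  1--011  1-001-  11-0-0  11-01-(✓)  1110--
size-2^3 implicants → -1-01-
Unchecked terms (primes): --0011, -00-11, -001-1, -1-01-, -100-0, 0-0-11, 0-0000, 0-01-1, 0-011-, 01--10, 01-101, 010-1-, 1--011, 1-001-, 1-1000, 101-00, 11-0-0, 110-00, 111-11, 1110--
Minterm coverage:
  m0 ⊆ 0-0000 [E]
  m3 ⊆ --0011,-00-11,0-0-11
  m5 ⊆ -001-1,0-01-1
  m6 ⊆ 0-011- [E]
  m7 ⊆ -00-11,-001-1,0-0-11,0-01-1,0-011-
  m16 ⊆ -100-0,0-0000
  m18 ⊆ -1-01-,-100-0,01--10,010-1-
  m19 ⊆ --0011,-1-01-,0-0-11,010-1-
  m21 ⊆ 0-01-1,01-101
  m22 ⊆ 0-011-,01--10,010-1-
  m23 ⊆ 0-0-11,0-01-1,0-011-,010-1-
  m26 ⊆ -1-01-,01--10
  m27 ⊆ -1-01- [E]
  m29 ⊆ 01-101 [E]
  m30 ⊆ 01--10 [E]
  m34 ⊆ 1-001- [E]
  m35 ⊆ --0011,-00-11,1--011,1-001-
  m37 ⊆ -001-1 [E]
  m39 ⊆ -00-11,-001-1
  m40 ⊆ 1-1000,101-00
  m43 ⊆ 1--011 [E]
  m44 ⊆ 101-00 [E]
  m48 ⊆ -100-0,11-0-0,110-00
  m50 ⊆ -1-01-,-100-0,1-001-,11-0-0
  m51 ⊆ --0011,-1-01-,1--011,1-001-
  m52 ⊆ 110-00 [E]
  m56 ⊆ 1-1000,11-0-0,1110--
  m57 ⊆ 1110-- [E]
  m58 ⊆ -1-01-,11-0-0,1110--
  m59 ⊆ -1-01-,1--011,111-11,1110--
  m63 ⊆ 111-11 [E]
E = {-001-1, -1-01-, 0-0000, 0-011-, 01--10, 01-101, 1--011, 1-001-, 101-00, 110-00, 111-11, 1110--}
Petrick residual → --0011
Cover = c'd'ef + b'c'df + bd'e + a'c'd'e'f' + a'c'de + a'bef' + a'bde'f + ad'ef + ac'd'e + ab'ce'f' + abc'e'f' + abcef + abcd'  |cover|=13

13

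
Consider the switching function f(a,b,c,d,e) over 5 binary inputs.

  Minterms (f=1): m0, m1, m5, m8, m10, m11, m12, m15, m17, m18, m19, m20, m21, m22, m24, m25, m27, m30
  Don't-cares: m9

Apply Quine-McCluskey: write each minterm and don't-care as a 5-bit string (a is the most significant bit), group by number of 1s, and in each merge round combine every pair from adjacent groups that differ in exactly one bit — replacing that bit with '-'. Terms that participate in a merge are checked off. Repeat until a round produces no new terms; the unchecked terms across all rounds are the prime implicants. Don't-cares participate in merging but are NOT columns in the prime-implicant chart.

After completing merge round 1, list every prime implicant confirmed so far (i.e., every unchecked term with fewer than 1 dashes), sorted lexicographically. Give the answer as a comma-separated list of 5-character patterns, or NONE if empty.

Round 0: 00000✓ 00001✓ 00101✓ 01000✓ 01001✓ 01010✓ 01011✓ 01100✓ 01111✓ 10001✓ 10010✓ 10011✓ 10100✓ 10101✓ 10110✓ 11000✓ 11001✓ 11011✓ 11110✓
Round 1: -0001✓ -0101✓ -1000✓ -1001✓ -1011✓ 0-000✓ 0-001✓ 00-01✓ 0000-✓ 01-00 01-11 010-0✓ 010-1✓ 0100-✓ 0101-✓ 1-001✓ 1-011✓ 1-110 10-01✓ 10-10 100-1✓ 1001- 101-0 1010- 110-1✓ 1100-✓
Round 2: --001 -0-01 -10-1 -100- 0-00- 010-- 1-0-1
PIs = {--001, -0-01, -10-1, -100-, 0-00-, 01-00, 01-11, 010--, 1-0-1, 1-110, 10-10, 1001-, 101-0, 1010-}

NONE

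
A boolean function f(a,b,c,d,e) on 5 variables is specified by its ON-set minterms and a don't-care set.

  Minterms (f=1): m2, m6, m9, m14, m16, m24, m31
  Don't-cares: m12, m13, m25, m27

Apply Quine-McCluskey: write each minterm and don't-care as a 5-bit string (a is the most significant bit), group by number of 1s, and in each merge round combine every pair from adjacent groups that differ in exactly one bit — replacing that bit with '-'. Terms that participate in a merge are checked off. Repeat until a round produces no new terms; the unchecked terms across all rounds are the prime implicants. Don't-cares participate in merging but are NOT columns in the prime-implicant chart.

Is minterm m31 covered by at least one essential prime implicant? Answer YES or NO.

YES

Round 0: 00010✓ 00110✓ 01001✓ 01100✓ 01101✓ 01110✓ 10000✓ 11000✓ 11001✓ 11011✓ 11111✓
Round 1: -1001 0-110 00-10 01-01 011-0 0110- 1-000 11-11 110-1 1100-
PIs = {-1001, 0-110, 00-10, 01-01, 011-0, 0110-, 1-000, 11-11, 110-1, 1100-}
Coverage chart:
  m2: 00-10 ←essential
  m6: 0-110,00-10
  m9: -1001,01-01
  m14: 0-110,011-0
  m16: 1-000 ←essential
  m24: 1-000,1100-
  m31: 11-11 ←essential
Essential: 00-10, 1-000, 11-11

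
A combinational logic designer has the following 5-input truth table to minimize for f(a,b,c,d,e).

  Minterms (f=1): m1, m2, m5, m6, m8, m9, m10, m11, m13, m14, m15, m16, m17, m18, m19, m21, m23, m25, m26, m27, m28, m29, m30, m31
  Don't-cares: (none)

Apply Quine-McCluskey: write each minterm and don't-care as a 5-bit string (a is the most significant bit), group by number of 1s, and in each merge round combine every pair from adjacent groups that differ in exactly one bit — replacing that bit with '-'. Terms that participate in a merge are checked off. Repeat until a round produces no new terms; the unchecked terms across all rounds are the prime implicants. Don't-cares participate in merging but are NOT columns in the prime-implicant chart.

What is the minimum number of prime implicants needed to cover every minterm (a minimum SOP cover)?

Round 0: 00001✓ 00010✓ 00101✓ 00110✓ 01000✓ 01001✓ 01010✓ 01011✓ 01101✓ 01110✓ 01111✓ 10000✓ 10001✓ 10010✓ 10011✓ 10101✓ 10111✓ 11001✓ 11010✓ 11011✓ 11100✓ 11101✓ 11110✓ 11111✓
Round 1: -0001✓ -0010✓ -0101✓ -1001✓ -1010✓ -1011✓ -1101✓ -1110✓ -1111✓ 0-001✓ 0-010✓ 0-101✓ 0-110✓ 00-01✓ 00-10✓ 01-01✓ 01-10✓ 01-11✓ 010-0✓ 010-1✓ 0100-✓ 0101-✓ 011-1✓ 0111-✓ 1-001✓ 1-010✓ 1-011✓ 1-101✓ 1-111✓ 10-01✓ 10-11✓ 100-0✓ 100-1✓ 1000-✓ 1001-✓ 101-1✓ 11-01✓ 11-10✓ 11-11✓ 110-1✓ 1101-✓ 111-0✓ 111-1✓ 1110-✓ 1111-✓
Round 2: --001✓ --010 --101✓ -0-01✓ -1-01✓ -1-10✓ -1-11✓ -10-1✓ -101-✓ -11-1✓ -111-✓ 0--01✓ 0--10 01--1✓ 01-1-✓ 010-- 1--01✓ 1--11✓ 1-0-1✓ 1-01- 1-1-1✓ 10--1✓ 100-- 11--1✓ 11-1-✓ 111--
Round 3: ---01 -1--1 -1-1- 1---1
PIs = {---01, --010, -1--1, -1-1-, 0--10, 010--, 1---1, 1-01-, 100--, 111--}
Coverage chart:
  m1: ---01 ←essential
  m2: --010,0--10
  m5: ---01 ←essential
  m6: 0--10 ←essential
  m8: 010-- ←essential
  m9: ---01,-1--1,010--
  m10: --010,-1-1-,0--10,010--
  m11: -1--1,-1-1-,010--
  m13: ---01,-1--1
  m14: -1-1-,0--10
  m15: -1--1,-1-1-
  m16: 100-- ←essential
  m17: ---01,1---1,100--
  m18: --010,1-01-,100--
  m19: 1---1,1-01-,100--
  m21: ---01,1---1
  m23: 1---1 ←essential
  m25: ---01,-1--1,1---1
  m26: --010,-1-1-,1-01-
  m27: -1--1,-1-1-,1---1,1-01-
  m28: 111-- ←essential
  m29: ---01,-1--1,1---1,111--
  m30: -1-1-,111--
  m31: -1--1,-1-1-,1---1,111--
Essential: ---01, 0--10, 010--, 1---1, 100--, 111--
Petrick residual → -1-1-
Min cover (7 terms): d'e + bd + a'de' + a'bc' + ae + ab'c' + abc

7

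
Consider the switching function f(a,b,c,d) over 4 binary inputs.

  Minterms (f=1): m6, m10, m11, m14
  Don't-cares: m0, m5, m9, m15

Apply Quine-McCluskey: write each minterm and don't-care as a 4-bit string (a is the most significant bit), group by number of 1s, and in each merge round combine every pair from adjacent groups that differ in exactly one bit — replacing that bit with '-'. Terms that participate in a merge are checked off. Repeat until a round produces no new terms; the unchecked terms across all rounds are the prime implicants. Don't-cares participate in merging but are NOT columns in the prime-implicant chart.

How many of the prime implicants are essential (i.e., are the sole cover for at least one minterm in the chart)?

2

size-2^0 implicants → 0000  0101  0110(✓)  1001(✓)  1010(✓)  1011(✓)  1110(✓)  1111(✓)
size-2^1 implicants → -110  1-10(✓)  1-11(✓)  10-1  101-(✓)  111-(✓)
size-2^2 implicants → 1-1-
Unchecked terms (primes): -110, 0000, 0101, 1-1-, 10-1
Minterm coverage:
  m6 ⊆ -110 [E]
  m10 ⊆ 1-1- [E]
  m11 ⊆ 1-1-,10-1
  m14 ⊆ -110,1-1-
E = {-110, 1-1-}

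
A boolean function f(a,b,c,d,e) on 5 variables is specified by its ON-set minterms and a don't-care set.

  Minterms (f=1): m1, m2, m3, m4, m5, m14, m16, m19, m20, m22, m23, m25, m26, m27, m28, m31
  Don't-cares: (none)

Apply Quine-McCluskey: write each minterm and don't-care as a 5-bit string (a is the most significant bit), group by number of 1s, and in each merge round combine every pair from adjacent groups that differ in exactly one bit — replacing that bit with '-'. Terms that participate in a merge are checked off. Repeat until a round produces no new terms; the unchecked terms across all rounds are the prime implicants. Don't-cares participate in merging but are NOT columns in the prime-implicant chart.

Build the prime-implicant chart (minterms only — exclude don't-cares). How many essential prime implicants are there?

size-2^0 implicants → 00001(✓)  00010(✓)  00011(✓)  00100(✓)  00101(✓)  01110  10000(✓)  10011(✓)  10100(✓)  10110(✓)  10111(✓)  11001(✓)  11010(✓)  11011(✓)  11100(✓)  11111(✓)
size-2^1 implicants → -0011  -0100  00-01  000-1  0001-  0010-  1-011(✓)  1-100  1-111(✓)  10-00  10-11(✓)  101-0  1011-  11-11(✓)  110-1  1101-
size-2^2 implicants → 1--11
Unchecked terms (primes): -0011, -0100, 00-01, 000-1, 0001-, 0010-, 01110, 1--11, 1-100, 10-00, 101-0, 1011-, 110-1, 1101-
Minterm coverage:
  m1 ⊆ 00-01,000-1
  m2 ⊆ 0001- [E]
  m3 ⊆ -0011,000-1,0001-
  m4 ⊆ -0100,0010-
  m5 ⊆ 00-01,0010-
  m14 ⊆ 01110 [E]
  m16 ⊆ 10-00 [E]
  m19 ⊆ -0011,1--11
  m20 ⊆ -0100,1-100,10-00,101-0
  m22 ⊆ 101-0,1011-
  m23 ⊆ 1--11,1011-
  m25 ⊆ 110-1 [E]
  m26 ⊆ 1101- [E]
  m27 ⊆ 1--11,110-1,1101-
  m28 ⊆ 1-100 [E]
  m31 ⊆ 1--11 [E]
E = {0001-, 01110, 1--11, 1-100, 10-00, 110-1, 1101-}

7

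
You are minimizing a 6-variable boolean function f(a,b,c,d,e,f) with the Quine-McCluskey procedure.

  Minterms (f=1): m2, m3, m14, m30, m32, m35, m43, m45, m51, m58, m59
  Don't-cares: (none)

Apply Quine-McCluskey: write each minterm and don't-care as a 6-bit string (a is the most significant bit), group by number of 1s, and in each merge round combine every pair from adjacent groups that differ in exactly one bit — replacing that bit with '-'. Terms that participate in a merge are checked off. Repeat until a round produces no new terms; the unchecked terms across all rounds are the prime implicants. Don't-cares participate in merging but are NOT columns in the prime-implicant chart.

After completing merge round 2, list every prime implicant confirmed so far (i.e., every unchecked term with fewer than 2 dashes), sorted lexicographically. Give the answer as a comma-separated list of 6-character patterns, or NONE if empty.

size-2^0 implicants → 000010(✓)  000011(✓)  001110(✓)  011110(✓)  100000  100011(✓)  101011(✓)  101101  110011(✓)  111010(✓)  111011(✓)
size-2^1 implicants → -00011  0-1110  00001-  1-0011(✓)  1-1011(✓)  10-011(✓)  11-011(✓)  11101-
size-2^2 implicants → 1--011
Unchecked terms (primes): -00011, 0-1110, 00001-, 1--011, 100000, 101101, 11101-

-00011, 0-1110, 00001-, 100000, 101101, 11101-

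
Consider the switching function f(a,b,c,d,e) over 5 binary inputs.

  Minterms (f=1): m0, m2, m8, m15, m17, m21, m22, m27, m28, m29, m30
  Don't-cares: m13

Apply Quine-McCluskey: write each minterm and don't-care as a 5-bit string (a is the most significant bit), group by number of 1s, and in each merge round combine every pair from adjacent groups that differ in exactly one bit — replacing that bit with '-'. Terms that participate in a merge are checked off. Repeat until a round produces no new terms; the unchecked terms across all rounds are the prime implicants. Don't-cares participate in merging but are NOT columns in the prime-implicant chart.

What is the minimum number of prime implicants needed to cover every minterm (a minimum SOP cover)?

[col 0] 00000*, 00010*, 01000*, 01101*, 01111*, 10001*, 10101*, 10110*, 11011, 11100*, 11101*, 11110*
[col 1] -1101, 0-000, 000-0, 011-1, 1-101, 1-110, 10-01, 111-0, 1110-
Prime implicants: -1101, 0-000, 000-0, 011-1, 1-101, 1-110, 10-01, 11011, 111-0, 1110-
PI chart (minterm → PIs covering it):
  0 | 0-000,000-0
  2 | 000-0  (sole → essential)
  8 | 0-000  (sole → essential)
  15 | 011-1  (sole → essential)
  17 | 10-01  (sole → essential)
  21 | 1-101,10-01
  22 | 1-110  (sole → essential)
  27 | 11011  (sole → essential)
  28 | 111-0,1110-
  29 | -1101,1-101,1110-
  30 | 1-110,111-0
Essential prime implicants: 0-000, 000-0, 011-1, 1-110, 10-01, 11011
Petrick residual → 1110-
Minimum SOP uses 7 PIs: a'c'd'e' + a'b'c'e' + a'bce + acde' + ab'd'e + abc'de + abcd'

7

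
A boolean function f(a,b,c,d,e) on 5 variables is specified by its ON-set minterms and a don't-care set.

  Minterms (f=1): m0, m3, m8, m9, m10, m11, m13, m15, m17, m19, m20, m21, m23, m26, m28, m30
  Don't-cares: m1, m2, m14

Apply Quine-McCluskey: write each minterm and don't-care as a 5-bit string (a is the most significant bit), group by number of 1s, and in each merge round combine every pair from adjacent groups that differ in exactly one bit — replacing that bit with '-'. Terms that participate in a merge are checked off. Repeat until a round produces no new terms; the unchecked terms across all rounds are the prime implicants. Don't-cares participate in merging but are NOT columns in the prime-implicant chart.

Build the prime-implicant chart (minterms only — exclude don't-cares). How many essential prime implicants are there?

Round 0: 00000✓ 00001✓ 00010✓ 00011✓ 01000✓ 01001✓ 01010✓ 01011✓ 01101✓ 01110✓ 01111✓ 10001✓ 10011✓ 10100✓ 10101✓ 10111✓ 11010✓ 11100✓ 11110✓
Round 1: -0001✓ -0011✓ -1010✓ -1110✓ 0-000✓ 0-001✓ 0-010✓ 0-011✓ 000-0✓ 000-1✓ 0000-✓ 0001-✓ 01-01✓ 01-10✓ 01-11✓ 010-0✓ 010-1✓ 0100-✓ 0101-✓ 011-1✓ 0111-✓ 1-100 10-01✓ 10-11✓ 100-1✓ 101-1✓ 1010- 11-10✓ 111-0
Round 2: -00-1 -1-10 0-0-0✓ 0-0-1✓ 0-00-✓ 0-01-✓ 000--✓ 01--1 01-1- 010--✓ 10--1
Round 3: 0-0--
PIs = {-00-1, -1-10, 0-0--, 01--1, 01-1-, 1-100, 10--1, 1010-, 111-0}
Coverage chart:
  m0: 0-0-- ←essential
  m3: -00-1,0-0--
  m8: 0-0-- ←essential
  m9: 0-0--,01--1
  m10: -1-10,0-0--,01-1-
  m11: 0-0--,01--1,01-1-
  m13: 01--1 ←essential
  m15: 01--1,01-1-
  m17: -00-1,10--1
  m19: -00-1,10--1
  m20: 1-100,1010-
  m21: 10--1,1010-
  m23: 10--1 ←essential
  m26: -1-10 ←essential
  m28: 1-100,111-0
  m30: -1-10,111-0
Essential: -1-10, 0-0--, 01--1, 10--1

4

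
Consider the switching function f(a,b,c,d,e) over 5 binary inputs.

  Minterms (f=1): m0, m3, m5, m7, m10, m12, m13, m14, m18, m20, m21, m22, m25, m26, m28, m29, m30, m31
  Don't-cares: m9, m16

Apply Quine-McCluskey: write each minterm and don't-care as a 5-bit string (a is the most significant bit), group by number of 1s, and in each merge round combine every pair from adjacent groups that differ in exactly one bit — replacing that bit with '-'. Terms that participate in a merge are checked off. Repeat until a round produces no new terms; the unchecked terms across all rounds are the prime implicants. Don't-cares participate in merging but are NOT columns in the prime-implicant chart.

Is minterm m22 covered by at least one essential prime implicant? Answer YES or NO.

NO

[col 0] 00000*, 00011*, 00101*, 00111*, 01001*, 01010*, 01100*, 01101*, 01110*, 10000*, 10010*, 10100*, 10101*, 10110*, 11001*, 11010*, 11100*, 11101*, 11110*, 11111*
[col 1] -0000, -0101*, -1001*, -1010*, -1100*, -1101*, -1110*, 0-101*, 00-11, 001-1, 01-01*, 01-10*, 011-0*, 0110-*, 1-010*, 1-100*, 1-101*, 1-110*, 10-00*, 10-10*, 100-0*, 101-0*, 1010-*, 11-01*, 11-10*, 111-0*, 111-1*, 1110-*, 1111-*
[col 2] --101, -1-01, -1-10, -11-0, -110-, 1--10, 1-1-0, 1-10-, 10--0, 111--
Prime implicants: --101, -0000, -1-01, -1-10, -11-0, -110-, 00-11, 001-1, 1--10, 1-1-0, 1-10-, 10--0, 111--
PI chart (minterm → PIs covering it):
  0 | -0000  (sole → essential)
  3 | 00-11  (sole → essential)
  5 | --101,001-1
  7 | 00-11,001-1
  10 | -1-10  (sole → essential)
  12 | -11-0,-110-
  13 | --101,-1-01,-110-
  14 | -1-10,-11-0
  18 | 1--10,10--0
  20 | 1-1-0,1-10-,10--0
  21 | --101,1-10-
  22 | 1--10,1-1-0,10--0
  25 | -1-01  (sole → essential)
  26 | -1-10,1--10
  28 | -11-0,-110-,1-1-0,1-10-,111--
  29 | --101,-1-01,-110-,1-10-,111--
  30 | -1-10,-11-0,1--10,1-1-0,111--
  31 | 111--  (sole → essential)
Essential prime implicants: -0000, -1-01, -1-10, 00-11, 111--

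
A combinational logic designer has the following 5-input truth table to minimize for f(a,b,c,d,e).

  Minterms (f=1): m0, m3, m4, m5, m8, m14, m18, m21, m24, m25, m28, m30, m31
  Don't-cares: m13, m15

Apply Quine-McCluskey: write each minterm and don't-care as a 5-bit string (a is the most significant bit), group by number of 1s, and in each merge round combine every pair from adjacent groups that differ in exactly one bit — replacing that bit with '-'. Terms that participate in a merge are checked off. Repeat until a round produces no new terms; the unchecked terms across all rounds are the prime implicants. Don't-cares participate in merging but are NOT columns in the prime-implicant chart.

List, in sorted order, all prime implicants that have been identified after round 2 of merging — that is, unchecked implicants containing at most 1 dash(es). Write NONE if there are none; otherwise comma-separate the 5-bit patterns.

Round 0: 00000✓ 00011 00100✓ 00101✓ 01000✓ 01101✓ 01110✓ 01111✓ 10010 10101✓ 11000✓ 11001✓ 11100✓ 11110✓ 11111✓
Round 1: -0101 -1000 -1110✓ -1111✓ 0-000 0-101 00-00 0010- 011-1 0111-✓ 11-00 1100- 111-0 1111-✓
Round 2: -111-
PIs = {-0101, -1000, -111-, 0-000, 0-101, 00-00, 00011, 0010-, 011-1, 10010, 11-00, 1100-, 111-0}

-0101, -1000, 0-000, 0-101, 00-00, 00011, 0010-, 011-1, 10010, 11-00, 1100-, 111-0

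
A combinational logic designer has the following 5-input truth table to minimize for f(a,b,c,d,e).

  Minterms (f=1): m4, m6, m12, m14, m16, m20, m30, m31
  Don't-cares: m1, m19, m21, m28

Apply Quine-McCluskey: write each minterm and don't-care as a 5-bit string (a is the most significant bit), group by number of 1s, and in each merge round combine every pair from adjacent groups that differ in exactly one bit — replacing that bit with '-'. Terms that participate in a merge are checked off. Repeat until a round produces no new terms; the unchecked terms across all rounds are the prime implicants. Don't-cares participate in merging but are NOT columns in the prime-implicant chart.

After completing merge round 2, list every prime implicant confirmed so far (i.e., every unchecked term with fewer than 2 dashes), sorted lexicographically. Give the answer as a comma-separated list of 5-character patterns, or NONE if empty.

size-2^0 implicants → 00001  00100(✓)  00110(✓)  01100(✓)  01110(✓)  10000(✓)  10011  10100(✓)  10101(✓)  11100(✓)  11110(✓)  11111(✓)
size-2^1 implicants → -0100(✓)  -1100(✓)  -1110(✓)  0-100(✓)  0-110(✓)  001-0(✓)  011-0(✓)  1-100(✓)  10-00  1010-  111-0(✓)  1111-
size-2^2 implicants → --100  -11-0  0-1-0
Unchecked terms (primes): --100, -11-0, 0-1-0, 00001, 10-00, 10011, 1010-, 1111-

00001, 10-00, 10011, 1010-, 1111-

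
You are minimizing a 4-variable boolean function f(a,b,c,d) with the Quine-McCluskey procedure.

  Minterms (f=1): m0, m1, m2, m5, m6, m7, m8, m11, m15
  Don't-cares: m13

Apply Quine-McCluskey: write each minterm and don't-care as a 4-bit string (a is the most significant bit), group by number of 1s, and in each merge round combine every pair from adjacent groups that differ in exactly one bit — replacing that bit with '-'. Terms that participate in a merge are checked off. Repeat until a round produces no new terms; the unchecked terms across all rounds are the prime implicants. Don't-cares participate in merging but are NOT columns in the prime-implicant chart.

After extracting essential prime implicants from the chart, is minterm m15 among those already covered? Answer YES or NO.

[col 0] 0000*, 0001*, 0010*, 0101*, 0110*, 0111*, 1000*, 1011*, 1101*, 1111*
[col 1] -000, -101*, -111*, 0-01, 0-10, 00-0, 000-, 01-1*, 011-, 1-11, 11-1*
[col 2] -1-1
Prime implicants: -000, -1-1, 0-01, 0-10, 00-0, 000-, 011-, 1-11
PI chart (minterm → PIs covering it):
  0 | -000,00-0,000-
  1 | 0-01,000-
  2 | 0-10,00-0
  5 | -1-1,0-01
  6 | 0-10,011-
  7 | -1-1,011-
  8 | -000  (sole → essential)
  11 | 1-11  (sole → essential)
  15 | -1-1,1-11
Essential prime implicants: -000, 1-11

YES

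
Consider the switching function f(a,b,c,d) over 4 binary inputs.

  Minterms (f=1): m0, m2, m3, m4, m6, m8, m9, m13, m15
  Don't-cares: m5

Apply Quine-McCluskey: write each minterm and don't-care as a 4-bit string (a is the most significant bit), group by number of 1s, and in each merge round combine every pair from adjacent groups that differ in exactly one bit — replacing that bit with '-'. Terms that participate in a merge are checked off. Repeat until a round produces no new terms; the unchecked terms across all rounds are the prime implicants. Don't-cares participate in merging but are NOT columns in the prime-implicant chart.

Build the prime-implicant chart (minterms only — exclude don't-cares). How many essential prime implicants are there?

size-2^0 implicants → 0000(✓)  0010(✓)  0011(✓)  0100(✓)  0101(✓)  0110(✓)  1000(✓)  1001(✓)  1101(✓)  1111(✓)
size-2^1 implicants → -000  -101  0-00(✓)  0-10(✓)  00-0(✓)  001-  01-0(✓)  010-  1-01  100-  11-1
size-2^2 implicants → 0--0
Unchecked terms (primes): -000, -101, 0--0, 001-, 010-, 1-01, 100-, 11-1
Minterm coverage:
  m0 ⊆ -000,0--0
  m2 ⊆ 0--0,001-
  m3 ⊆ 001- [E]
  m4 ⊆ 0--0,010-
  m6 ⊆ 0--0 [E]
  m8 ⊆ -000,100-
  m9 ⊆ 1-01,100-
  m13 ⊆ -101,1-01,11-1
  m15 ⊆ 11-1 [E]
E = {0--0, 001-, 11-1}

3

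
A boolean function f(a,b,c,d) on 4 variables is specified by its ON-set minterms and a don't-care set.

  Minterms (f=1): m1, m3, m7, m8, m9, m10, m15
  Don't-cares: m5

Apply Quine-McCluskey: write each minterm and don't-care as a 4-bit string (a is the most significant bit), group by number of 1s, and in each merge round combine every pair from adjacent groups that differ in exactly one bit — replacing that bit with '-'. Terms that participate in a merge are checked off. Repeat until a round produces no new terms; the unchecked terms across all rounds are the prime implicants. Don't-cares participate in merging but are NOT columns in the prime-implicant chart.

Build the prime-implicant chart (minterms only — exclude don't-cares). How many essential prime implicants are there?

[col 0] 0001*, 0011*, 0101*, 0111*, 1000*, 1001*, 1010*, 1111*
[col 1] -001, -111, 0-01*, 0-11*, 00-1*, 01-1*, 10-0, 100-
[col 2] 0--1
Prime implicants: -001, -111, 0--1, 10-0, 100-
PI chart (minterm → PIs covering it):
  1 | -001,0--1
  3 | 0--1  (sole → essential)
  7 | -111,0--1
  8 | 10-0,100-
  9 | -001,100-
  10 | 10-0  (sole → essential)
  15 | -111  (sole → essential)
Essential prime implicants: -111, 0--1, 10-0

3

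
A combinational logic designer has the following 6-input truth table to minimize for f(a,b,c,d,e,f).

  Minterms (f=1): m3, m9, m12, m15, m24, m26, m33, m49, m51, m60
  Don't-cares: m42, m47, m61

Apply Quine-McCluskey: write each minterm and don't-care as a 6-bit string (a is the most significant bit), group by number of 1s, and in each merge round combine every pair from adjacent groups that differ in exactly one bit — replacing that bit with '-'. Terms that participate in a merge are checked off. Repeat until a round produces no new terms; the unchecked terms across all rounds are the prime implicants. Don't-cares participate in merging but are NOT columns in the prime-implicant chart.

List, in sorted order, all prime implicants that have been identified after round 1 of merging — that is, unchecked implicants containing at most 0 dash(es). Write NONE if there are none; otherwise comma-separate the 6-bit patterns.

size-2^0 implicants → 000011  001001  001100  001111(✓)  011000(✓)  011010(✓)  100001(✓)  101010  101111(✓)  110001(✓)  110011(✓)  111100(✓)  111101(✓)
size-2^1 implicants → -01111  0110-0  1-0001  1100-1  11110-
Unchecked terms (primes): -01111, 000011, 001001, 001100, 0110-0, 1-0001, 101010, 1100-1, 11110-

000011, 001001, 001100, 101010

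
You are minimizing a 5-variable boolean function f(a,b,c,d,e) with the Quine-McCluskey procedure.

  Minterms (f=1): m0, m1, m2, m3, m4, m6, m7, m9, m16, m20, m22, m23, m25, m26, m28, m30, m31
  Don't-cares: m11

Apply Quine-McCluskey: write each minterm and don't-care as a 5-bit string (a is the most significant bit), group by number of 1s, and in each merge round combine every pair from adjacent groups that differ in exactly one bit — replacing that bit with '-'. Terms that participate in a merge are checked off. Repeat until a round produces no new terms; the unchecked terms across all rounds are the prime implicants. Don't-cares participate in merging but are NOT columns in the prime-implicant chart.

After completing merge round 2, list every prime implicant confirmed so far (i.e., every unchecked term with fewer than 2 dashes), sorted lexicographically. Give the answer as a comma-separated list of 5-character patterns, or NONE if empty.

-1001, 11-10

Round 0: 00000✓ 00001✓ 00010✓ 00011✓ 00100✓ 00110✓ 00111✓ 01001✓ 01011✓ 10000✓ 10100✓ 10110✓ 10111✓ 11001✓ 11010✓ 11100✓ 11110✓ 11111✓
Round 1: -0000✓ -0100✓ -0110✓ -0111✓ -1001 0-001✓ 0-011✓ 00-00✓ 00-10✓ 00-11✓ 000-0✓ 000-1✓ 0000-✓ 0001-✓ 001-0✓ 0011-✓ 010-1✓ 1-100✓ 1-110✓ 1-111✓ 10-00✓ 101-0✓ 1011-✓ 11-10 111-0✓ 1111-✓
Round 2: -0-00 -01-0 -011- 0-0-1 00--0 00-1- 000-- 1-1-0 1-11-
PIs = {-0-00, -01-0, -011-, -1001, 0-0-1, 00--0, 00-1-, 000--, 1-1-0, 1-11-, 11-10}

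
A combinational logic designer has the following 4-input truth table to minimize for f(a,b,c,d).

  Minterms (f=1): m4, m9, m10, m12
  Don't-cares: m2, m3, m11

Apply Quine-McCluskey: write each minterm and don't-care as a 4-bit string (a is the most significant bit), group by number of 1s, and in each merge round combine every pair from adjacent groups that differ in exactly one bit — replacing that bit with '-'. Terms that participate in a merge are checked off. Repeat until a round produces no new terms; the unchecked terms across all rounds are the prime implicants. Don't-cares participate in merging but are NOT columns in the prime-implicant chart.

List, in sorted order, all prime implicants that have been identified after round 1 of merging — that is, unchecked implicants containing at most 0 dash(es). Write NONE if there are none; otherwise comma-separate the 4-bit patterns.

size-2^0 implicants → 0010(✓)  0011(✓)  0100(✓)  1001(✓)  1010(✓)  1011(✓)  1100(✓)
size-2^1 implicants → -010(✓)  -011(✓)  -100  001-(✓)  10-1  101-(✓)
size-2^2 implicants → -01-
Unchecked terms (primes): -01-, -100, 10-1

NONE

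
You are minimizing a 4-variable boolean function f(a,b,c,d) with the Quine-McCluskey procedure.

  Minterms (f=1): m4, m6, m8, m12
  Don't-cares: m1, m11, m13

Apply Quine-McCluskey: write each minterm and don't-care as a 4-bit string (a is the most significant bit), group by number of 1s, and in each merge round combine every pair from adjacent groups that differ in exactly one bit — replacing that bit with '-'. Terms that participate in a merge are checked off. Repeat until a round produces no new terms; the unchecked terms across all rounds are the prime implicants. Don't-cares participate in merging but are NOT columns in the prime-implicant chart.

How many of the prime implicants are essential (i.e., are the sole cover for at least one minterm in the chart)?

2

Round 0: 0001 0100✓ 0110✓ 1000✓ 1011 1100✓ 1101✓
Round 1: -100 01-0 1-00 110-
PIs = {-100, 0001, 01-0, 1-00, 1011, 110-}
Coverage chart:
  m4: -100,01-0
  m6: 01-0 ←essential
  m8: 1-00 ←essential
  m12: -100,1-00,110-
Essential: 01-0, 1-00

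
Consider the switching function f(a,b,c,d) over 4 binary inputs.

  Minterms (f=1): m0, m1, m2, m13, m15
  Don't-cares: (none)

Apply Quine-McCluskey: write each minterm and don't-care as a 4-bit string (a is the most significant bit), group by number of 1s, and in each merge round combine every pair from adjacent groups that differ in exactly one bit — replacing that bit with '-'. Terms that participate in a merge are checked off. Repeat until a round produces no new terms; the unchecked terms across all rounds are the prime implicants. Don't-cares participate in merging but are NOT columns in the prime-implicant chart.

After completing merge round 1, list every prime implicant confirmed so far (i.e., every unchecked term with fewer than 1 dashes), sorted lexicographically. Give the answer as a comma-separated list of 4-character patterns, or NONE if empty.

NONE

[col 0] 0000*, 0001*, 0010*, 1101*, 1111*
[col 1] 00-0, 000-, 11-1
Prime implicants: 00-0, 000-, 11-1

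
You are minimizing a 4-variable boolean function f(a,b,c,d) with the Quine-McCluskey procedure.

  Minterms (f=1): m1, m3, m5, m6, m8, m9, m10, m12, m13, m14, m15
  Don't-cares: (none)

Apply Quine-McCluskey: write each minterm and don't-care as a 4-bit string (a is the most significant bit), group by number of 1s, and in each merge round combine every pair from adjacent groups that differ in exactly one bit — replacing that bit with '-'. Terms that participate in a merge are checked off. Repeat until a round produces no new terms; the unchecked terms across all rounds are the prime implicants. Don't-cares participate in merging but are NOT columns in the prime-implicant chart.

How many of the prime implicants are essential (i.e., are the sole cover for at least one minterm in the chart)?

[col 0] 0001*, 0011*, 0101*, 0110*, 1000*, 1001*, 1010*, 1100*, 1101*, 1110*, 1111*
[col 1] -001*, -101*, -110, 0-01*, 00-1, 1-00*, 1-01*, 1-10*, 10-0*, 100-*, 11-0*, 11-1*, 110-*, 111-*
[col 2] --01, 1--0, 1-0-, 11--
Prime implicants: --01, -110, 00-1, 1--0, 1-0-, 11--
PI chart (minterm → PIs covering it):
  1 | --01,00-1
  3 | 00-1  (sole → essential)
  5 | --01  (sole → essential)
  6 | -110  (sole → essential)
  8 | 1--0,1-0-
  9 | --01,1-0-
  10 | 1--0  (sole → essential)
  12 | 1--0,1-0-,11--
  13 | --01,1-0-,11--
  14 | -110,1--0,11--
  15 | 11--  (sole → essential)
Essential prime implicants: --01, -110, 00-1, 1--0, 11--

5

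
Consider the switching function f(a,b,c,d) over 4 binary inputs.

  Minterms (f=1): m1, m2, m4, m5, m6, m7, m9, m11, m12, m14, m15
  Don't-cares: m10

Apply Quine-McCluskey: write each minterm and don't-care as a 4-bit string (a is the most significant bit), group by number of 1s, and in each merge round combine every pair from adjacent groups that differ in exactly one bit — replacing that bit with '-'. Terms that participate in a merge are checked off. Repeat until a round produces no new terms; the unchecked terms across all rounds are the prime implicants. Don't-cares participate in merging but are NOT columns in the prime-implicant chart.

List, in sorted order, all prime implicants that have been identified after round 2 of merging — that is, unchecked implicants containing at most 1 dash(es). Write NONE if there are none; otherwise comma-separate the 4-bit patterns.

-001, 0-01, 10-1

[col 0] 0001*, 0010*, 0100*, 0101*, 0110*, 0111*, 1001*, 1010*, 1011*, 1100*, 1110*, 1111*
[col 1] -001, -010*, -100*, -110*, -111*, 0-01, 0-10*, 01-0*, 01-1*, 010-*, 011-*, 1-10*, 1-11*, 10-1, 101-*, 11-0*, 111-*
[col 2] --10, -1-0, -11-, 01--, 1-1-
Prime implicants: --10, -001, -1-0, -11-, 0-01, 01--, 1-1-, 10-1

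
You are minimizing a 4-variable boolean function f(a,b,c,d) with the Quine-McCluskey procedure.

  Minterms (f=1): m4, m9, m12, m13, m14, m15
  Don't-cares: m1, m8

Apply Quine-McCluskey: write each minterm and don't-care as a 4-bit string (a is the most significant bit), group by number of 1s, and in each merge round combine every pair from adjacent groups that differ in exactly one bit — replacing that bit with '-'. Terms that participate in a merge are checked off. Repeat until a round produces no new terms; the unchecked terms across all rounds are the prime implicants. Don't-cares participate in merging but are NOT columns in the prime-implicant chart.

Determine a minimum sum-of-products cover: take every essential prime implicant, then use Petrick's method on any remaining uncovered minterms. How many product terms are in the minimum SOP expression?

3

Round 0: 0001✓ 0100✓ 1000✓ 1001✓ 1100✓ 1101✓ 1110✓ 1111✓
Round 1: -001 -100 1-00✓ 1-01✓ 100-✓ 11-0✓ 11-1✓ 110-✓ 111-✓
Round 2: 1-0- 11--
PIs = {-001, -100, 1-0-, 11--}
Coverage chart:
  m4: -100 ←essential
  m9: -001,1-0-
  m12: -100,1-0-,11--
  m13: 1-0-,11--
  m14: 11-- ←essential
  m15: 11-- ←essential
Essential: -100, 11--
Petrick residual → -001
Min cover (3 terms): b'c'd + bc'd' + ab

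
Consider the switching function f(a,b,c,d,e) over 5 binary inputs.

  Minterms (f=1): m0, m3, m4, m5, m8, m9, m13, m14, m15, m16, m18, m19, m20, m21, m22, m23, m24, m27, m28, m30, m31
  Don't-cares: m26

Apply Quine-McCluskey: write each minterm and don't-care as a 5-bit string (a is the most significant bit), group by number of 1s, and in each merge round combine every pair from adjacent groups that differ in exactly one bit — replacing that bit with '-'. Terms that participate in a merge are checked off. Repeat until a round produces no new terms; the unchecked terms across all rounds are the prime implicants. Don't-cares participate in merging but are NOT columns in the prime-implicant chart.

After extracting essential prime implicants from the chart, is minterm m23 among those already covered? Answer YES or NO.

size-2^0 implicants → 00000(✓)  00011(✓)  00100(✓)  00101(✓)  01000(✓)  01001(✓)  01101(✓)  01110(✓)  01111(✓)  10000(✓)  10010(✓)  10011(✓)  10100(✓)  10101(✓)  10110(✓)  10111(✓)  11000(✓)  11010(✓)  11011(✓)  11100(✓)  11110(✓)  11111(✓)
size-2^1 implicants → -0000(✓)  -0011  -0100(✓)  -0101(✓)  -1000(✓)  -1110(✓)  -1111(✓)  0-000(✓)  0-101  00-00(✓)  0010-(✓)  01-01  0100-  011-1  0111-(✓)  1-000(✓)  1-010(✓)  1-011(✓)  1-100(✓)  1-110(✓)  1-111(✓)  10-00(✓)  10-10(✓)  10-11(✓)  100-0(✓)  1001-(✓)  101-0(✓)  101-1(✓)  1010-(✓)  1011-(✓)  11-00(✓)  11-10(✓)  11-11(✓)  110-0(✓)  1101-(✓)  111-0(✓)  1111-(✓)
size-2^2 implicants → --000  -0-00  -010-  -111-  1--00(✓)  1--10(✓)  1--11(✓)  1-0-0(✓)  1-01-(✓)  1-1-0(✓)  1-11-(✓)  10--0(✓)  10-1-(✓)  101--  11--0(✓)  11-1-(✓)
size-2^3 implicants → 1---0  1--1-
Unchecked terms (primes): --000, -0-00, -0011, -010-, -111-, 0-101, 01-01, 0100-, 011-1, 1---0, 1--1-, 101--
Minterm coverage:
  m0 ⊆ --000,-0-00
  m3 ⊆ -0011 [E]
  m4 ⊆ -0-00,-010-
  m5 ⊆ -010-,0-101
  m8 ⊆ --000,0100-
  m9 ⊆ 01-01,0100-
  m13 ⊆ 0-101,01-01,011-1
  m14 ⊆ -111- [E]
  m15 ⊆ -111-,011-1
  m16 ⊆ --000,-0-00,1---0
  m18 ⊆ 1---0,1--1-
  m19 ⊆ -0011,1--1-
  m20 ⊆ -0-00,-010-,1---0,101--
  m21 ⊆ -010-,101--
  m22 ⊆ 1---0,1--1-,101--
  m23 ⊆ 1--1-,101--
  m24 ⊆ --000,1---0
  m27 ⊆ 1--1- [E]
  m28 ⊆ 1---0 [E]
  m30 ⊆ -111-,1---0,1--1-
  m31 ⊆ -111-,1--1-
E = {-0011, -111-, 1---0, 1--1-}

YES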